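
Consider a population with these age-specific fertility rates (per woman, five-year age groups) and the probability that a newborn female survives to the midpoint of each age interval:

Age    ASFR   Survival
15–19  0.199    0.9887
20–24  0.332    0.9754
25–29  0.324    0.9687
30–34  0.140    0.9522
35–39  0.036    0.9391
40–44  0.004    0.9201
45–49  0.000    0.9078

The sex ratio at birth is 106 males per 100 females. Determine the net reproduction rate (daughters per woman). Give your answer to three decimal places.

2.440

Proportion female at birth = 100 / (100 + 106) = 0.48544.
Survival-weighted fertility by age (5·fₓ·Sₓ):
  15–19: 5 × 0.199 × 0.9887 = 0.98376
  20–24: 5 × 0.332 × 0.9754 = 1.61916
  25–29: 5 × 0.324 × 0.9687 = 1.56929
  30–34: 5 × 0.140 × 0.9522 = 0.66654
  35–39: 5 × 0.036 × 0.9391 = 0.16904
  40–44: 5 × 0.004 × 0.9201 = 0.01840
  45–49: 5 × 0.000 × 0.9078 = 0.00000
Sum = 5.02619
NRR = 0.48544 × 5.02619 = 2.43991
NRR > 1, so each generation more than replaces itself.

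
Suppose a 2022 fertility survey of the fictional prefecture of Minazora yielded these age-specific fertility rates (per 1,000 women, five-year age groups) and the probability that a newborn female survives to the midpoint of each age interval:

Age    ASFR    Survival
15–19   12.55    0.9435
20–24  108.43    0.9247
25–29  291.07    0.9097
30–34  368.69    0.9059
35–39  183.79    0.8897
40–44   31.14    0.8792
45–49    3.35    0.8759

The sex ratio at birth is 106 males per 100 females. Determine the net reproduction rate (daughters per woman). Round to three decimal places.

Proportion female at birth = 100 / (100 + 106) = 0.48544.
Weighting each age-specific rate by interval width and survival:
  15–19: 5 × 12.55/1000 × 0.9435 = 0.05920
  20–24: 5 × 108.43/1000 × 0.9247 = 0.50133
  25–29: 5 × 291.07/1000 × 0.9097 = 1.32393
  30–34: 5 × 368.69/1000 × 0.9059 = 1.66998
  35–39: 5 × 183.79/1000 × 0.8897 = 0.81759
  40–44: 5 × 31.14/1000 × 0.8792 = 0.13689
  45–49: 5 × 3.35/1000 × 0.8759 = 0.01467
Sum = 4.52359
NRR = 0.48544 × 4.52359 = 2.19593

2.196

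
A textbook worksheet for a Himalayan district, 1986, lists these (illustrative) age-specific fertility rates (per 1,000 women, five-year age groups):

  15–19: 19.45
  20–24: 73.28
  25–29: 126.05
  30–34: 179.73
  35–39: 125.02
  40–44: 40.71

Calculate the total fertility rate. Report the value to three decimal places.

Sum of ASFRs = 19.45 + 73.28 + 126.05 + 179.73 + 125.02 + 40.71 = 564.24
TFR = 5 × 564.24 / 1000 = 2.8212

2.821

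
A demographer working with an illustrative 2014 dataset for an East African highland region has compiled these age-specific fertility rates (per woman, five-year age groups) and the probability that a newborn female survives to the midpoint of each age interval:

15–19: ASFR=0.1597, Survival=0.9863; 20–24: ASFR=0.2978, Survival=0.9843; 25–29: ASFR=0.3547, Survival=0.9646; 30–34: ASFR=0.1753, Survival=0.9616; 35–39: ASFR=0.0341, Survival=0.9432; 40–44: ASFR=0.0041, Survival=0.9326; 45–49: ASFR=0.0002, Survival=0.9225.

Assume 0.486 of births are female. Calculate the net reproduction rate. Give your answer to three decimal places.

Proportion female at birth = 0.486.
Survival-weighted fertility by age (5·fₓ·Sₓ):
  15–19: 5 × 0.1597 × 0.9863 = 0.78756
  20–24: 5 × 0.2978 × 0.9843 = 1.46562
  25–29: 5 × 0.3547 × 0.9646 = 1.71072
  30–34: 5 × 0.1753 × 0.9616 = 0.84284
  35–39: 5 × 0.0341 × 0.9432 = 0.16082
  40–44: 5 × 0.0041 × 0.9326 = 0.01912
  45–49: 5 × 0.0002 × 0.9225 = 0.00092
Sum = 4.98760
NRR = 0.486 × 4.98760 = 2.42397

2.424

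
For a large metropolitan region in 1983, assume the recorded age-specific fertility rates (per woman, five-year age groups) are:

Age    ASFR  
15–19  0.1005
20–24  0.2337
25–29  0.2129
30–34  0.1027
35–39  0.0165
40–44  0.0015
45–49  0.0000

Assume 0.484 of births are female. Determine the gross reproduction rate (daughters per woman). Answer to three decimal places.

1.616

Proportion female at birth = 0.484.
Sum of ASFRs = 0.1005 + 0.2337 + 0.2129 + 0.1027 + 0.0165 + 0.0015 + 0.0000 = 0.6678
TFR = 5 × 0.6678 = 3.339
GRR = 0.484 × 3.339 = 1.61608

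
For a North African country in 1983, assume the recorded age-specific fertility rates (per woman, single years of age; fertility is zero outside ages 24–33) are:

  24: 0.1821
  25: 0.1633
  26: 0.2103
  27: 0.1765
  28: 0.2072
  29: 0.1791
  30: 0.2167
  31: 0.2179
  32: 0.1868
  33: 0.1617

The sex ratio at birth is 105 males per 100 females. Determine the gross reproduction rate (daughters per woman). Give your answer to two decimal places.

Proportion female at birth = 100 / (100 + 105) = 0.48780.
Sum of ASFRs = 0.1821 + 0.1633 + 0.2103 + 0.1765 + 0.2072 + 0.1791 + 0.2167 + 0.2179 + 0.1868 + 0.1617 = 1.9016
TFR = 1.9016
GRR = 0.48780 × 1.9016 = 0.92760

0.93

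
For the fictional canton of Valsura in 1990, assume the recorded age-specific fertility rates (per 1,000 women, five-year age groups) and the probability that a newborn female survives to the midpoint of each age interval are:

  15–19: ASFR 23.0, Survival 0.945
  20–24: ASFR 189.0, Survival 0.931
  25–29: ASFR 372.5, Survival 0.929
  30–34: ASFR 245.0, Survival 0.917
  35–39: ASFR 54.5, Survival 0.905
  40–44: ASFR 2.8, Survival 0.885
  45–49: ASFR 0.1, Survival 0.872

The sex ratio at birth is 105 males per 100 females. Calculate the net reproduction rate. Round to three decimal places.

Proportion female at birth = 100 / (100 + 105) = 0.48780.
Survival-weighted fertility by age (5·fₓ·Sₓ):
  15–19: 5 × 23.0/1000 × 0.945 = 0.10868
  20–24: 5 × 189.0/1000 × 0.931 = 0.87980
  25–29: 5 × 372.5/1000 × 0.929 = 1.73026
  30–34: 5 × 245.0/1000 × 0.917 = 1.12333
  35–39: 5 × 54.5/1000 × 0.905 = 0.24661
  40–44: 5 × 2.8/1000 × 0.885 = 0.01239
  45–49: 5 × 0.1/1000 × 0.872 = 0.00044
Sum = 4.10151
NRR = 0.48780 × 4.10151 = 2.00072

2.001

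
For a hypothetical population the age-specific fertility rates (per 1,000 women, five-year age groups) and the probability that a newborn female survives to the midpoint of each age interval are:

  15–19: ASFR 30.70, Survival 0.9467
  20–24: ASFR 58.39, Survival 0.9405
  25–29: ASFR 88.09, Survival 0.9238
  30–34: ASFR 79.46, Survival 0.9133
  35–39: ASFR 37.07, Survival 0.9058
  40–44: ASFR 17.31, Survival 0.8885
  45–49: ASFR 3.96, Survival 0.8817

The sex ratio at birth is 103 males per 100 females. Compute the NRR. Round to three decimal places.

0.715

Proportion female at birth = 100 / (100 + 103) = 0.49261.
Weighting each age-specific rate by interval width and survival:
  15–19: 5 × 30.70/1000 × 0.9467 = 0.14532
  20–24: 5 × 58.39/1000 × 0.9405 = 0.27458
  25–29: 5 × 88.09/1000 × 0.9238 = 0.40689
  30–34: 5 × 79.46/1000 × 0.9133 = 0.36285
  35–39: 5 × 37.07/1000 × 0.9058 = 0.16789
  40–44: 5 × 17.31/1000 × 0.8885 = 0.07690
  45–49: 5 × 3.96/1000 × 0.8817 = 0.01746
Sum = 1.45189
NRR = 0.49261 × 1.45189 = 0.71522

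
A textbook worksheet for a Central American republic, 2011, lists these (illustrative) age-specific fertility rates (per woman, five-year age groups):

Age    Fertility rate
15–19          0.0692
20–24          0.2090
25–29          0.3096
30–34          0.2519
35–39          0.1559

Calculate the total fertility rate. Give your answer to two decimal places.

4.98

Sum of ASFRs = 0.0692 + 0.2090 + 0.3096 + 0.2519 + 0.1559 = 0.9956
TFR = 5 × 0.9956 = 4.978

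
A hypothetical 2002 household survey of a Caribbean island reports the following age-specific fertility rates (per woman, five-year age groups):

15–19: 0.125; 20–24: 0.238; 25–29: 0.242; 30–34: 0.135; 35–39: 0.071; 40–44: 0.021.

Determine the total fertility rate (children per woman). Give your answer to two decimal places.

Sum of ASFRs = 0.125 + 0.238 + 0.242 + 0.135 + 0.071 + 0.021 = 0.832
TFR = 5 × 0.832 = 4.16

4.16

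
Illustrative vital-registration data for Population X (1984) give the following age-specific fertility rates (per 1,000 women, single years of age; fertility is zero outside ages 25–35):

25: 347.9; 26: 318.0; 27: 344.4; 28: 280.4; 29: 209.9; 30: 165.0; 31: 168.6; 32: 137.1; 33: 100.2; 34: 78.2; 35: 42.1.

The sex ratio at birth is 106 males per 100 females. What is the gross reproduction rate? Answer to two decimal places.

1.06

Proportion female at birth = 100 / (100 + 106) = 0.48544.
Sum of ASFRs = 347.9 + 318.0 + 344.4 + 280.4 + 209.9 + 165.0 + 168.6 + 137.1 + 100.2 + 78.2 + 42.1 = 2191.8
TFR = 2191.8 / 1000 = 2.1918
GRR = 0.48544 × 2.1918 = 1.06399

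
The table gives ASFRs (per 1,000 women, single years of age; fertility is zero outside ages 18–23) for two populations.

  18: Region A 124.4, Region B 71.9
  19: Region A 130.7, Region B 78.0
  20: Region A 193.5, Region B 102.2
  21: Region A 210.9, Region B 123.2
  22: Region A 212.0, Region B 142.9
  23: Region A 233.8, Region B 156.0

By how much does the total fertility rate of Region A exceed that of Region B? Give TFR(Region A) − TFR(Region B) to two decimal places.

Region A:
  Sum of ASFRs = 124.4 + 130.7 + 193.5 + 210.9 + 212.0 + 233.8 = 1105.3
  TFR = 1105.3 / 1000 = 1.1053
Region B:
  Sum of ASFRs = 71.9 + 78.0 + 102.2 + 123.2 + 142.9 + 156.0 = 674.2
  TFR = 674.2 / 1000 = 0.6742
Difference = 1.1053 − 0.6742 = 0.4311

0.43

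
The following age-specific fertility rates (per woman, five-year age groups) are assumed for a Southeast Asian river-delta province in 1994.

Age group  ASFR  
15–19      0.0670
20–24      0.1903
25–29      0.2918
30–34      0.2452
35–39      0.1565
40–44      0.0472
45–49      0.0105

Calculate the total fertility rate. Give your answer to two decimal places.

Sum of ASFRs = 0.0670 + 0.1903 + 0.2918 + 0.2452 + 0.1565 + 0.0472 + 0.0105 = 1.0085
TFR = 5 × 1.0085 = 5.0425

5.04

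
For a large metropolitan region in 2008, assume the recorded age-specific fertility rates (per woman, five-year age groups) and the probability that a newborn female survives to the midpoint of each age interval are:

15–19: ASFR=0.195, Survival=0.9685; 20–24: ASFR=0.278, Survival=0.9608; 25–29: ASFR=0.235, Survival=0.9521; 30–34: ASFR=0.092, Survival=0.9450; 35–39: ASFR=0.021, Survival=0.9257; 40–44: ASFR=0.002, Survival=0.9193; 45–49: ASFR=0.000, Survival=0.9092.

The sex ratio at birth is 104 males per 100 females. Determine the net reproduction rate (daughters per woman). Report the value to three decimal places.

1.931

Proportion female at birth = 100 / (100 + 104) = 0.49020.
Weighting each age-specific rate by interval width and survival:
  15–19: 5 × 0.195 × 0.9685 = 0.94429
  20–24: 5 × 0.278 × 0.9608 = 1.33551
  25–29: 5 × 0.235 × 0.9521 = 1.11872
  30–34: 5 × 0.092 × 0.9450 = 0.43470
  35–39: 5 × 0.021 × 0.9257 = 0.09720
  40–44: 5 × 0.002 × 0.9193 = 0.00919
  45–49: 5 × 0.000 × 0.9092 = 0.00000
Sum = 3.93961
NRR = 0.49020 × 3.93961 = 1.93120
With NRR above 1 the population is above replacement fertility.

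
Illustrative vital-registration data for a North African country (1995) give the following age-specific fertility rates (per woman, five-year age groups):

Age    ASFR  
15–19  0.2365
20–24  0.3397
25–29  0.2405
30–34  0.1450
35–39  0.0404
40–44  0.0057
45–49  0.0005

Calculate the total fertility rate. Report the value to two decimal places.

5.04

Sum of ASFRs = 0.2365 + 0.3397 + 0.2405 + 0.1450 + 0.0404 + 0.0057 + 0.0005 = 1.0083
TFR = 5 × 1.0083 = 5.0415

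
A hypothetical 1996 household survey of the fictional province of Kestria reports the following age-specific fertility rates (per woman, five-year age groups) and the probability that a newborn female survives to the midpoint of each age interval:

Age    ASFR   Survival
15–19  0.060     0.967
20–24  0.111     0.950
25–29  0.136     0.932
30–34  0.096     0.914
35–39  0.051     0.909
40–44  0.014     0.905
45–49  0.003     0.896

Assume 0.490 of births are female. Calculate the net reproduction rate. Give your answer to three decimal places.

1.077

Proportion female at birth = 0.490.
Weighting each age-specific rate by interval width and survival:
  15–19: 5 × 0.060 × 0.967 = 0.29010
  20–24: 5 × 0.111 × 0.950 = 0.52725
  25–29: 5 × 0.136 × 0.932 = 0.63376
  30–34: 5 × 0.096 × 0.914 = 0.43872
  35–39: 5 × 0.051 × 0.909 = 0.23180
  40–44: 5 × 0.014 × 0.905 = 0.06335
  45–49: 5 × 0.003 × 0.896 = 0.01344
Sum = 2.19842
NRR = 0.490 × 2.19842 = 1.07723
NRR > 1, so each generation more than replaces itself.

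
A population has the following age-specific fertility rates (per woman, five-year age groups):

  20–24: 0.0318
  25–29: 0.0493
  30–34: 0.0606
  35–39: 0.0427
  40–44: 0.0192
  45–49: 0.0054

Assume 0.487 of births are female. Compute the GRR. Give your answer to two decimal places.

0.51

Proportion female at birth = 0.487.
Sum of ASFRs = 0.0318 + 0.0493 + 0.0606 + 0.0427 + 0.0192 + 0.0054 = 0.2090
TFR = 5 × 0.2090 = 1.045
GRR = 0.487 × 1.045 = 0.50892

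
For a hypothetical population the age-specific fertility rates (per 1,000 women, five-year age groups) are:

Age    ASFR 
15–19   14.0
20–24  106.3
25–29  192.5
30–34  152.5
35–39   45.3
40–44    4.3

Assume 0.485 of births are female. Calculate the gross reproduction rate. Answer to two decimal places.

Proportion female at birth = 0.485.
Sum of ASFRs = 14.0 + 106.3 + 192.5 + 152.5 + 45.3 + 4.3 = 514.9
TFR = 5 × 514.9 / 1000 = 2.5745
GRR = 0.485 × 2.5745 = 1.24863

1.25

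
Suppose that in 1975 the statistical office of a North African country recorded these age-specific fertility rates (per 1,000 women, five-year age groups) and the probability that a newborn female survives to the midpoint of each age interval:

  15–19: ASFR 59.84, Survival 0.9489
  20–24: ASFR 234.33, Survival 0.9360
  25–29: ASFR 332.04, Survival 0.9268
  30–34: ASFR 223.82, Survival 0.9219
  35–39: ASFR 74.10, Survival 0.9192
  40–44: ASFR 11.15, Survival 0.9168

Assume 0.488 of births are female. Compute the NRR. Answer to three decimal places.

Proportion female at birth = 0.488.
Weighting each age-specific rate by interval width and survival:
  15–19: 5 × 59.84/1000 × 0.9489 = 0.28391
  20–24: 5 × 234.33/1000 × 0.9360 = 1.09666
  25–29: 5 × 332.04/1000 × 0.9268 = 1.53867
  30–34: 5 × 223.82/1000 × 0.9219 = 1.03170
  35–39: 5 × 74.10/1000 × 0.9192 = 0.34056
  40–44: 5 × 11.15/1000 × 0.9168 = 0.05111
Sum = 4.34261
NRR = 0.488 × 4.34261 = 2.11919

2.119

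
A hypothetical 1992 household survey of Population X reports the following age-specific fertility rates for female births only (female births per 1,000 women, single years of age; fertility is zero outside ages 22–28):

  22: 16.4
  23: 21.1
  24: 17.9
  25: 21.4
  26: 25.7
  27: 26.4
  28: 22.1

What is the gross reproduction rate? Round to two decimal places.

Sum of female ASFRs = 16.4 + 21.1 + 17.9 + 21.4 + 25.7 + 26.4 + 22.1 = 151.0
GRR = 151.0 / 1000 = 0.151

0.15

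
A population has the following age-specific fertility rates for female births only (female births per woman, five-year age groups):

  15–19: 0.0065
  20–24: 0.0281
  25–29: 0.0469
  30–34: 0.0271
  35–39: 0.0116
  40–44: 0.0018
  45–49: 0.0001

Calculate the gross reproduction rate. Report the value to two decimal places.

Sum of female ASFRs = 0.0065 + 0.0281 + 0.0469 + 0.0271 + 0.0116 + 0.0018 + 0.0001 = 0.1221
GRR = 5 × 0.1221 = 0.6105

0.61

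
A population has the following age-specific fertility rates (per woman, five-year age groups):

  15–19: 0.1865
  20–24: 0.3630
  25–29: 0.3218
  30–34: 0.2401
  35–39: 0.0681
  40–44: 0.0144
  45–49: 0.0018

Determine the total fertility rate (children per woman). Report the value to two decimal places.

Sum of ASFRs = 0.1865 + 0.3630 + 0.3218 + 0.2401 + 0.0681 + 0.0144 + 0.0018 = 1.1957
TFR = 5 × 1.1957 = 5.9785

5.98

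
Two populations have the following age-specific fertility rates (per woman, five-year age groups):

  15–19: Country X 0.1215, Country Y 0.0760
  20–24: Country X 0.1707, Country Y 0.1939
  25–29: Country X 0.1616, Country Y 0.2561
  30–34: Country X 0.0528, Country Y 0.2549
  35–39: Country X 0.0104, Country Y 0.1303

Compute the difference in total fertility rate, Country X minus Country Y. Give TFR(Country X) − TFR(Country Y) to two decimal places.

-1.97

Country X:
  Sum of ASFRs = 0.1215 + 0.1707 + 0.1616 + 0.0528 + 0.0104 = 0.5170
  TFR = 5 × 0.5170 = 2.585
Country Y:
  Sum of ASFRs = 0.0760 + 0.1939 + 0.2561 + 0.2549 + 0.1303 = 0.9112
  TFR = 5 × 0.9112 = 4.556
Difference = 2.585 − 4.556 = -1.971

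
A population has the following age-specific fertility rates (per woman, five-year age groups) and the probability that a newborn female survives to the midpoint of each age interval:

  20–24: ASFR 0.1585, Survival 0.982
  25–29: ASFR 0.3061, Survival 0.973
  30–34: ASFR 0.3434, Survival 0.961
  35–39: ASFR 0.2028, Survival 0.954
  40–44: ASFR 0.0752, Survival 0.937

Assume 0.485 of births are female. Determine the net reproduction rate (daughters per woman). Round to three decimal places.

2.540

Proportion female at birth = 0.485.
Each age group contributes 5 × ASFR × survival:
  20–24: 5 × 0.1585 × 0.982 = 0.77824
  25–29: 5 × 0.3061 × 0.973 = 1.48918
  30–34: 5 × 0.3434 × 0.961 = 1.65004
  35–39: 5 × 0.2028 × 0.954 = 0.96736
  40–44: 5 × 0.0752 × 0.937 = 0.35231
Sum = 5.23713
NRR = 0.485 × 5.23713 = 2.54001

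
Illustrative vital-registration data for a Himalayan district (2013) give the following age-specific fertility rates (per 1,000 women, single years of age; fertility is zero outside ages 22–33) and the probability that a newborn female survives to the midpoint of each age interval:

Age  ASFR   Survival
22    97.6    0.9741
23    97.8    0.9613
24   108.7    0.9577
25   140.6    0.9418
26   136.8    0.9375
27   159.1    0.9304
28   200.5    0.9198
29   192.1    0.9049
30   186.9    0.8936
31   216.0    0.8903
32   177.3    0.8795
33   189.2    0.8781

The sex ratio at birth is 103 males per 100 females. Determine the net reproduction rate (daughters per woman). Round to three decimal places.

0.858

Proportion female at birth = 100 / (100 + 103) = 0.49261.
Per-age-group product (1 × ASFR × survival probability):
  22: 1 × 97.6/1000 × 0.9741 = 0.09507
  23: 1 × 97.8/1000 × 0.9613 = 0.09402
  24: 1 × 108.7/1000 × 0.9577 = 0.10410
  25: 1 × 140.6/1000 × 0.9418 = 0.13242
  26: 1 × 136.8/1000 × 0.9375 = 0.12825
  27: 1 × 159.1/1000 × 0.9304 = 0.14803
  28: 1 × 200.5/1000 × 0.9198 = 0.18442
  29: 1 × 192.1/1000 × 0.9049 = 0.17383
  30: 1 × 186.9/1000 × 0.8936 = 0.16701
  31: 1 × 216.0/1000 × 0.8903 = 0.19230
  32: 1 × 177.3/1000 × 0.8795 = 0.15594
  33: 1 × 189.2/1000 × 0.8781 = 0.16614
Sum = 1.74153
NRR = 0.49261 × 1.74153 = 0.85790
An NRR under 1 implies long-run decline under these rates.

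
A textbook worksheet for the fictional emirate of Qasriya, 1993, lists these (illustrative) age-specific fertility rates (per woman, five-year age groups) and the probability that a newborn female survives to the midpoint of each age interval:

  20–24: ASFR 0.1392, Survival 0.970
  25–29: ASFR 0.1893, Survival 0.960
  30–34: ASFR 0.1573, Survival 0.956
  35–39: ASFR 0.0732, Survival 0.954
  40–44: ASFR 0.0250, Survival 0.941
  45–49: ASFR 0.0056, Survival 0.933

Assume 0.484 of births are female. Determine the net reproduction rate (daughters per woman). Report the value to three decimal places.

1.369

Proportion female at birth = 0.484.
Each age group contributes 5 × ASFR × survival:
  20–24: 5 × 0.1392 × 0.970 = 0.67512
  25–29: 5 × 0.1893 × 0.960 = 0.90864
  30–34: 5 × 0.1573 × 0.956 = 0.75189
  35–39: 5 × 0.0732 × 0.954 = 0.34916
  40–44: 5 × 0.0250 × 0.941 = 0.11763
  45–49: 5 × 0.0056 × 0.933 = 0.02612
Sum = 2.82856
NRR = 0.484 × 2.82856 = 1.36902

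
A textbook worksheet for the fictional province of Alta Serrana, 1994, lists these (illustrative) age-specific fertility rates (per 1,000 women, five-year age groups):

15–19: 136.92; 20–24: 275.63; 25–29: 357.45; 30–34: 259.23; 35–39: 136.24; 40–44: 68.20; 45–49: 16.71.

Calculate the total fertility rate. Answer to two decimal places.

6.25

Sum of ASFRs = 136.92 + 275.63 + 357.45 + 259.23 + 136.24 + 68.20 + 16.71 = 1250.38
TFR = 5 × 1250.38 / 1000 = 6.2519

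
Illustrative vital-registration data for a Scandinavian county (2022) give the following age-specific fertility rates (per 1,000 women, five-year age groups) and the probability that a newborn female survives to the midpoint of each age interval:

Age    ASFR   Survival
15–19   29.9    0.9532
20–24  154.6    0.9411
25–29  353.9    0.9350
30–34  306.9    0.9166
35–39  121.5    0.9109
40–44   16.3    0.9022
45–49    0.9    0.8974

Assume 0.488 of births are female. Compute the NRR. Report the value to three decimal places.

2.226

Proportion female at birth = 0.488.
Each age group contributes 5 × ASFR × survival:
  15–19: 5 × 29.9/1000 × 0.9532 = 0.14250
  20–24: 5 × 154.6/1000 × 0.9411 = 0.72747
  25–29: 5 × 353.9/1000 × 0.9350 = 1.65448
  30–34: 5 × 306.9/1000 × 0.9166 = 1.40652
  35–39: 5 × 121.5/1000 × 0.9109 = 0.55337
  40–44: 5 × 16.3/1000 × 0.9022 = 0.07353
  45–49: 5 × 0.9/1000 × 0.8974 = 0.00404
Sum = 4.56191
NRR = 0.488 × 4.56191 = 2.22621
NRR > 1, so each generation more than replaces itself.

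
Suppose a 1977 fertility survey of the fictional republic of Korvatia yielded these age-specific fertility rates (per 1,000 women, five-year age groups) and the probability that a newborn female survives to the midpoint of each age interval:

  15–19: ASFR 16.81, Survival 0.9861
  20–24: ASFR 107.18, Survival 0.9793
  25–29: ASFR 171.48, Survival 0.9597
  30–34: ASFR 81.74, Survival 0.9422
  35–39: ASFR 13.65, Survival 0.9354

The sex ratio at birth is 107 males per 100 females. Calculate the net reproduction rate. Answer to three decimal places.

Proportion female at birth = 100 / (100 + 107) = 0.48309.
Per-age-group product (5 × ASFR × survival probability):
  15–19: 5 × 16.81/1000 × 0.9861 = 0.08288
  20–24: 5 × 107.18/1000 × 0.9793 = 0.52481
  25–29: 5 × 171.48/1000 × 0.9597 = 0.82285
  30–34: 5 × 81.74/1000 × 0.9422 = 0.38508
  35–39: 5 × 13.65/1000 × 0.9354 = 0.06384
Sum = 1.87946
NRR = 0.48309 × 1.87946 = 0.90795

0.908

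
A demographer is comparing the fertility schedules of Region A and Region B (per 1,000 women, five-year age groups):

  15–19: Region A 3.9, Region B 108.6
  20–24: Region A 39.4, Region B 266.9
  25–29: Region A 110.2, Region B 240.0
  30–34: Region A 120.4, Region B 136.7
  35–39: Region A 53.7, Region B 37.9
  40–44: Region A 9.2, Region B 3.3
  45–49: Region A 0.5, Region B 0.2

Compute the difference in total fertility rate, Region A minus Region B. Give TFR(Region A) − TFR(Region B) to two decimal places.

Region A:
  Sum of ASFRs = 3.9 + 39.4 + 110.2 + 120.4 + 53.7 + 9.2 + 0.5 = 337.3
  TFR = 5 × 337.3 / 1000 = 1.6865
Region B:
  Sum of ASFRs = 108.6 + 266.9 + 240.0 + 136.7 + 37.9 + 3.3 + 0.2 = 793.6
  TFR = 5 × 793.6 / 1000 = 3.968
Difference = 1.6865 − 3.968 = -2.2815

-2.28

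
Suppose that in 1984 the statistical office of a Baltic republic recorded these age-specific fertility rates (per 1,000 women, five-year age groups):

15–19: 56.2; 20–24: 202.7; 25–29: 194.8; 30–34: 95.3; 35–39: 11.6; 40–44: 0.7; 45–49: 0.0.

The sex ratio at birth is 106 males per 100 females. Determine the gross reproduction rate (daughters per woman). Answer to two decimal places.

Proportion female at birth = 100 / (100 + 106) = 0.48544.
Sum of ASFRs = 56.2 + 202.7 + 194.8 + 95.3 + 11.6 + 0.7 + 0.0 = 561.3
TFR = 5 × 561.3 / 1000 = 2.8065
GRR = 0.48544 × 2.8065 = 1.36239

1.36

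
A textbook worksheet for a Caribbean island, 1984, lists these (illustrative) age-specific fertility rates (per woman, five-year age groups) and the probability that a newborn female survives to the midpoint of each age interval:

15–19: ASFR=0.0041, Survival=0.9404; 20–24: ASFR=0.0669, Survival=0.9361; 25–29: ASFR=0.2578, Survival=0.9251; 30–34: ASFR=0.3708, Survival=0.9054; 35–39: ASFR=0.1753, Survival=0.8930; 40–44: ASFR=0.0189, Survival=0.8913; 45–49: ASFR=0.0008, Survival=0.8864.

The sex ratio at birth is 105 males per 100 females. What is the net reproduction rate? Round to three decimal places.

Proportion female at birth = 100 / (100 + 105) = 0.48780.
Survival-weighted fertility by age (5·fₓ·Sₓ):
  15–19: 5 × 0.0041 × 0.9404 = 0.01928
  20–24: 5 × 0.0669 × 0.9361 = 0.31313
  25–29: 5 × 0.2578 × 0.9251 = 1.19245
  30–34: 5 × 0.3708 × 0.9054 = 1.67861
  35–39: 5 × 0.1753 × 0.8930 = 0.78271
  40–44: 5 × 0.0189 × 0.8913 = 0.08423
  45–49: 5 × 0.0008 × 0.8864 = 0.00355
Sum = 4.07396
NRR = 0.48780 × 4.07396 = 1.98728
NRR > 1, so each generation more than replaces itself.

1.987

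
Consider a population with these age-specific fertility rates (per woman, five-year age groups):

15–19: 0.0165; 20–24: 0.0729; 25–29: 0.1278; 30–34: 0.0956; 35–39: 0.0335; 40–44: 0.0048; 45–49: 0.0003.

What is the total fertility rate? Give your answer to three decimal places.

1.757

Sum of ASFRs = 0.0165 + 0.0729 + 0.1278 + 0.0956 + 0.0335 + 0.0048 + 0.0003 = 0.3514
TFR = 5 × 0.3514 = 1.757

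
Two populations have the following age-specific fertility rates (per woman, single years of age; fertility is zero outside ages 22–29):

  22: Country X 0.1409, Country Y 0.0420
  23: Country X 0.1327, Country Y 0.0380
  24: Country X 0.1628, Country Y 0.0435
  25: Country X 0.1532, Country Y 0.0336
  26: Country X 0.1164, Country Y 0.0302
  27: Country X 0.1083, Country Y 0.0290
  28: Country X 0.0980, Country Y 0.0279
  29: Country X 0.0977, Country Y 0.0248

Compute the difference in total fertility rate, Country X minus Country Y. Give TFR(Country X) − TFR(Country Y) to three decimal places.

0.741

Country X:
  Sum of ASFRs = 0.1409 + 0.1327 + 0.1628 + 0.1532 + 0.1164 + 0.1083 + 0.0980 + 0.0977 = 1.0100
  TFR = 1.01
Country Y:
  Sum of ASFRs = 0.0420 + 0.0380 + 0.0435 + 0.0336 + 0.0302 + 0.0290 + 0.0279 + 0.0248 = 0.2690
  TFR = 0.269
Difference = 1.01 − 0.269 = 0.741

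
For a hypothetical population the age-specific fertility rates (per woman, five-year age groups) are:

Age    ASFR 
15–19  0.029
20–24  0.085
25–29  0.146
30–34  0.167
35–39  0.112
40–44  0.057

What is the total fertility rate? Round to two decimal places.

Sum of ASFRs = 0.029 + 0.085 + 0.146 + 0.167 + 0.112 + 0.057 = 0.596
TFR = 5 × 0.596 = 2.98

2.98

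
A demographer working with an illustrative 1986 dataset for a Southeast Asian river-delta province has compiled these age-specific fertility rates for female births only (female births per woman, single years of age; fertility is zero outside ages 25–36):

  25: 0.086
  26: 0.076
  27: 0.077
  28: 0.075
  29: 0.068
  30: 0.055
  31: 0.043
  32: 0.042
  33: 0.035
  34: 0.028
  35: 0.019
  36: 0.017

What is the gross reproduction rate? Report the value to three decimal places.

0.621

Sum of female ASFRs = 0.086 + 0.076 + 0.077 + 0.075 + 0.068 + 0.055 + 0.043 + 0.042 + 0.035 + 0.028 + 0.019 + 0.017 = 0.621
GRR = 0.621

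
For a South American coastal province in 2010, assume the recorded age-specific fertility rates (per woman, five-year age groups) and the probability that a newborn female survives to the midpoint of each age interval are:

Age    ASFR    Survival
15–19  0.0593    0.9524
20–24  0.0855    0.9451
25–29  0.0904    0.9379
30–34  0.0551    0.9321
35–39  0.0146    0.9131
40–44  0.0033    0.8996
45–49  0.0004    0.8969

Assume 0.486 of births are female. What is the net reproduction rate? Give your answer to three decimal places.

Proportion female at birth = 0.486.
Survival-weighted fertility by age (5·fₓ·Sₓ):
  15–19: 5 × 0.0593 × 0.9524 = 0.28239
  20–24: 5 × 0.0855 × 0.9451 = 0.40403
  25–29: 5 × 0.0904 × 0.9379 = 0.42393
  30–34: 5 × 0.0551 × 0.9321 = 0.25679
  35–39: 5 × 0.0146 × 0.9131 = 0.06666
  40–44: 5 × 0.0033 × 0.8996 = 0.01484
  45–49: 5 × 0.0004 × 0.8969 = 0.00179
Sum = 1.45043
NRR = 0.486 × 1.45043 = 0.70491
An NRR under 1 implies long-run decline under these rates.

0.705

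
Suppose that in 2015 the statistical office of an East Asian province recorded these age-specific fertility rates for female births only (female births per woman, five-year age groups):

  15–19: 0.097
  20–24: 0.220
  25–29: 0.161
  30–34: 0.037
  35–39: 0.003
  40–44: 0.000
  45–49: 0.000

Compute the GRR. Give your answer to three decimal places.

2.590

Sum of female ASFRs = 0.097 + 0.220 + 0.161 + 0.037 + 0.003 + 0.000 + 0.000 = 0.518
GRR = 5 × 0.518 = 2.59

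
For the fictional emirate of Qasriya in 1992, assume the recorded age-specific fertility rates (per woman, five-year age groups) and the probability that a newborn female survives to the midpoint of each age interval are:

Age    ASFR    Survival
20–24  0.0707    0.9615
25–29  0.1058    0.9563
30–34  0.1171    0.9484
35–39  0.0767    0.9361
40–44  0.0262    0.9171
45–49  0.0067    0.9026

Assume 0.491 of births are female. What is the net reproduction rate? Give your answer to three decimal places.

Proportion female at birth = 0.491.
Per-age-group product (5 × ASFR × survival probability):
  20–24: 5 × 0.0707 × 0.9615 = 0.33989
  25–29: 5 × 0.1058 × 0.9563 = 0.50588
  30–34: 5 × 0.1171 × 0.9484 = 0.55529
  35–39: 5 × 0.0767 × 0.9361 = 0.35899
  40–44: 5 × 0.0262 × 0.9171 = 0.12014
  45–49: 5 × 0.0067 × 0.9026 = 0.03024
Sum = 1.91043
NRR = 0.491 × 1.91043 = 0.93802
An NRR under 1 implies long-run decline under these rates.

0.938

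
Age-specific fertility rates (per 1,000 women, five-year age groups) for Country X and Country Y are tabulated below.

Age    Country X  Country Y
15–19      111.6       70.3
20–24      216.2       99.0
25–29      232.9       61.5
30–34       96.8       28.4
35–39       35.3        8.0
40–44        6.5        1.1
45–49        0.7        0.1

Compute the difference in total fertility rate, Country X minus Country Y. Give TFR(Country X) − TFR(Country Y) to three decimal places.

Country X:
  Sum of ASFRs = 111.6 + 216.2 + 232.9 + 96.8 + 35.3 + 6.5 + 0.7 = 700.0
  TFR = 5 × 700.0 / 1000 = 3.5
Country Y:
  Sum of ASFRs = 70.3 + 99.0 + 61.5 + 28.4 + 8.0 + 1.1 + 0.1 = 268.4
  TFR = 5 × 268.4 / 1000 = 1.342
Difference = 3.5 − 1.342 = 2.158

2.158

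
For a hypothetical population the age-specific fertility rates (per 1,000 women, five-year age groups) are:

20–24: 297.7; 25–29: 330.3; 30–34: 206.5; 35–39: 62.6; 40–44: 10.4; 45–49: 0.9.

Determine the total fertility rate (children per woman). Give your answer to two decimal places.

4.54

Sum of ASFRs = 297.7 + 330.3 + 206.5 + 62.6 + 10.4 + 0.9 = 908.4
TFR = 5 × 908.4 / 1000 = 4.542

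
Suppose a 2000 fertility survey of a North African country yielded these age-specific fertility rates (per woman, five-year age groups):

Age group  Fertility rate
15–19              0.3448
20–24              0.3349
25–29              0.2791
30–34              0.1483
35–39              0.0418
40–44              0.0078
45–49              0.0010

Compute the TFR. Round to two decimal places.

5.79

Sum of ASFRs = 0.3448 + 0.3349 + 0.2791 + 0.1483 + 0.0418 + 0.0078 + 0.0010 = 1.1577
TFR = 5 × 1.1577 = 5.7885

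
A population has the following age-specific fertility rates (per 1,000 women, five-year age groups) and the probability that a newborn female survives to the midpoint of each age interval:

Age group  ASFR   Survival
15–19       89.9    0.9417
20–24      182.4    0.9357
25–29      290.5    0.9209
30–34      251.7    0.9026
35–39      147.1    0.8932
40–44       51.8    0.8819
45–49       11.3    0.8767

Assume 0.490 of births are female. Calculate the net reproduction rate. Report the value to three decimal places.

Proportion female at birth = 0.490.
Per-age-group product (5 × ASFR × survival probability):
  15–19: 5 × 89.9/1000 × 0.9417 = 0.42329
  20–24: 5 × 182.4/1000 × 0.9357 = 0.85336
  25–29: 5 × 290.5/1000 × 0.9209 = 1.33761
  30–34: 5 × 251.7/1000 × 0.9026 = 1.13592
  35–39: 5 × 147.1/1000 × 0.8932 = 0.65695
  40–44: 5 × 51.8/1000 × 0.8819 = 0.22841
  45–49: 5 × 11.3/1000 × 0.8767 = 0.04953
Sum = 4.68507
NRR = 0.490 × 4.68507 = 2.29568
An NRR exceeding 1 indicates intrinsic growth under these rates.

2.296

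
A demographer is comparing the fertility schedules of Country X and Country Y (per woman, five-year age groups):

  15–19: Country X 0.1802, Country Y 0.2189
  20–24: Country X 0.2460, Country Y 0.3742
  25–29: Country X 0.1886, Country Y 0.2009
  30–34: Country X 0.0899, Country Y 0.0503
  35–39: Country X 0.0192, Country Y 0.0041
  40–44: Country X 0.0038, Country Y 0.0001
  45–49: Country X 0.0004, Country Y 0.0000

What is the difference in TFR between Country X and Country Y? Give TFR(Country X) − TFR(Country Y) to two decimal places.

-0.60

Country X:
  Sum of ASFRs = 0.1802 + 0.2460 + 0.1886 + 0.0899 + 0.0192 + 0.0038 + 0.0004 = 0.7281
  TFR = 5 × 0.7281 = 3.6405
Country Y:
  Sum of ASFRs = 0.2189 + 0.3742 + 0.2009 + 0.0503 + 0.0041 + 0.0001 + 0.0000 = 0.8485
  TFR = 5 × 0.8485 = 4.2425
Difference = 3.6405 − 4.2425 = -0.602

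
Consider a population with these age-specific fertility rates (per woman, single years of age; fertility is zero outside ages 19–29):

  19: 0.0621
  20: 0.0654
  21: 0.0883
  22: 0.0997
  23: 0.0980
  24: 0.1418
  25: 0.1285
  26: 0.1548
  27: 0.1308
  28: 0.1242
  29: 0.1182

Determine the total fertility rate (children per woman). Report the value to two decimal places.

1.21

Sum of ASFRs = 0.0621 + 0.0654 + 0.0883 + 0.0997 + 0.0980 + 0.1418 + 0.1285 + 0.1548 + 0.1308 + 0.1242 + 0.1182 = 1.2118
TFR = 1.2118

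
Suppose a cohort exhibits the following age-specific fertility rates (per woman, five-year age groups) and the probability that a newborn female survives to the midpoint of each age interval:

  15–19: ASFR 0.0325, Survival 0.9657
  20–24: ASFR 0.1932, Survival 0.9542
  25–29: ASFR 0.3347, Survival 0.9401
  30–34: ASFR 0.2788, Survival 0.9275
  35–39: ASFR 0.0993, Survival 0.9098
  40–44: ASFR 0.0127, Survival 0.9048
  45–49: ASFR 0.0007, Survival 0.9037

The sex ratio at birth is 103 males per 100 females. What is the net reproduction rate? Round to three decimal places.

Proportion female at birth = 100 / (100 + 103) = 0.49261.
Per-age-group product (5 × ASFR × survival probability):
  15–19: 5 × 0.0325 × 0.9657 = 0.15693
  20–24: 5 × 0.1932 × 0.9542 = 0.92176
  25–29: 5 × 0.3347 × 0.9401 = 1.57326
  30–34: 5 × 0.2788 × 0.9275 = 1.29294
  35–39: 5 × 0.0993 × 0.9098 = 0.45172
  40–44: 5 × 0.0127 × 0.9048 = 0.05745
  45–49: 5 × 0.0007 × 0.9037 = 0.00316
Sum = 4.45722
NRR = 0.49261 × 4.45722 = 2.19567

2.196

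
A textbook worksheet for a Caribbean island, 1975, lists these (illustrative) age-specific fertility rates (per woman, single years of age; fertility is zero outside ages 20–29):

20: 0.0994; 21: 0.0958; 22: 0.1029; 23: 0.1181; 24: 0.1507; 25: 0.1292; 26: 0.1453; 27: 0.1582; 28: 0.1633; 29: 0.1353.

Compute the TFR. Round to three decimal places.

Sum of ASFRs = 0.0994 + 0.0958 + 0.1029 + 0.1181 + 0.1507 + 0.1292 + 0.1453 + 0.1582 + 0.1633 + 0.1353 = 1.2982
TFR = 1.2982

1.298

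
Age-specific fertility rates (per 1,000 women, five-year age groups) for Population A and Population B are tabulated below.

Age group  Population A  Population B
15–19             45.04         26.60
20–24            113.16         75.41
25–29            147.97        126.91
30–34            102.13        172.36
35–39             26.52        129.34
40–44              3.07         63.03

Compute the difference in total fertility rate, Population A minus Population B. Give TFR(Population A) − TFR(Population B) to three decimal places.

-0.779

Population A:
  Sum of ASFRs = 45.04 + 113.16 + 147.97 + 102.13 + 26.52 + 3.07 = 437.89
  TFR = 5 × 437.89 / 1000 = 2.18945
Population B:
  Sum of ASFRs = 26.60 + 75.41 + 126.91 + 172.36 + 129.34 + 63.03 = 593.65
  TFR = 5 × 593.65 / 1000 = 2.96825
Difference = 2.18945 − 2.96825 = -0.7788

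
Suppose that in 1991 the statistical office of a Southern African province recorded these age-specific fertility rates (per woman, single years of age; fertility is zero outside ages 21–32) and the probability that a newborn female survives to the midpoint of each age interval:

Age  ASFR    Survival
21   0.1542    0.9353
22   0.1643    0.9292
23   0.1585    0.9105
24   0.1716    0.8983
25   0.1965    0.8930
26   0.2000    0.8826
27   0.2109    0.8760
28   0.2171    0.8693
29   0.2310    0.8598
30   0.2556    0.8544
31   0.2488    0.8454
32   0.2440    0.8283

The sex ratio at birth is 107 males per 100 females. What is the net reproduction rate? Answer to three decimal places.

Proportion female at birth = 100 / (100 + 107) = 0.48309.
Each age group contributes 1 × ASFR × survival:
  21: 1 × 0.1542 × 0.9353 = 0.14422
  22: 1 × 0.1643 × 0.9292 = 0.15267
  23: 1 × 0.1585 × 0.9105 = 0.14431
  24: 1 × 0.1716 × 0.8983 = 0.15415
  25: 1 × 0.1965 × 0.8930 = 0.17547
  26: 1 × 0.2000 × 0.8826 = 0.17652
  27: 1 × 0.2109 × 0.8760 = 0.18475
  28: 1 × 0.2171 × 0.8693 = 0.18873
  29: 1 × 0.2310 × 0.8598 = 0.19861
  30: 1 × 0.2556 × 0.8544 = 0.21838
  31: 1 × 0.2488 × 0.8454 = 0.21034
  32: 1 × 0.2440 × 0.8283 = 0.20211
Sum = 2.15026
NRR = 0.48309 × 2.15026 = 1.03877

1.039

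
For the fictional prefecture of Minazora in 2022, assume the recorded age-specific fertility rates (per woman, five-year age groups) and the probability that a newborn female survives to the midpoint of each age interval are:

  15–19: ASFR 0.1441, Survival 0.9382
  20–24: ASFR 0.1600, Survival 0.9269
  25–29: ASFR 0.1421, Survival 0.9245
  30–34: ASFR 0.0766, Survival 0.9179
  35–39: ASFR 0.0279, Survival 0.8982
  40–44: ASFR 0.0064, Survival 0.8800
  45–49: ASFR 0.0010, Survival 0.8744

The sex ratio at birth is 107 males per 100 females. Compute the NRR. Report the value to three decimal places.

Proportion female at birth = 100 / (100 + 107) = 0.48309.
Per-age-group product (5 × ASFR × survival probability):
  15–19: 5 × 0.1441 × 0.9382 = 0.67597
  20–24: 5 × 0.1600 × 0.9269 = 0.74152
  25–29: 5 × 0.1421 × 0.9245 = 0.65686
  30–34: 5 × 0.0766 × 0.9179 = 0.35156
  35–39: 5 × 0.0279 × 0.8982 = 0.12530
  40–44: 5 × 0.0064 × 0.8800 = 0.02816
  45–49: 5 × 0.0010 × 0.8744 = 0.00437
Sum = 2.58374
NRR = 0.48309 × 2.58374 = 1.24818
NRR > 1, so each generation more than replaces itself.

1.248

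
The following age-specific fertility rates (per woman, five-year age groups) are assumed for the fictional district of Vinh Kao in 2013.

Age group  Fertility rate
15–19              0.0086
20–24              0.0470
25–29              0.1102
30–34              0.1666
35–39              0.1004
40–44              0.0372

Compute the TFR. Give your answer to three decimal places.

2.350

Sum of ASFRs = 0.0086 + 0.0470 + 0.1102 + 0.1666 + 0.1004 + 0.0372 = 0.4700
TFR = 5 × 0.4700 = 2.35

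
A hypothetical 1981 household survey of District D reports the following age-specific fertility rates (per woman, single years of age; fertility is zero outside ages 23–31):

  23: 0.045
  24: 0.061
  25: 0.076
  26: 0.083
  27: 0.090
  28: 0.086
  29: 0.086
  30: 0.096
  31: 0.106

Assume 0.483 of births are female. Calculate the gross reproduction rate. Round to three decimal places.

0.352

Proportion female at birth = 0.483.
Sum of ASFRs = 0.045 + 0.061 + 0.076 + 0.083 + 0.090 + 0.086 + 0.086 + 0.096 + 0.106 = 0.729
TFR = 0.729
GRR = 0.483 × 0.729 = 0.35211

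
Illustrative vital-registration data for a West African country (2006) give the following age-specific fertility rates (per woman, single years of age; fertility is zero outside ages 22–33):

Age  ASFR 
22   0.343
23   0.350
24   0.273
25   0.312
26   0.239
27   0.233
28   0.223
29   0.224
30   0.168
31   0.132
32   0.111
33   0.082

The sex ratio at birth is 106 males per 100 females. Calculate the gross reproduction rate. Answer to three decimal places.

Proportion female at birth = 100 / (100 + 106) = 0.48544.
Sum of ASFRs = 0.343 + 0.350 + 0.273 + 0.312 + 0.239 + 0.233 + 0.223 + 0.224 + 0.168 + 0.132 + 0.111 + 0.082 = 2.690
TFR = 2.69
GRR = 0.48544 × 2.69 = 1.30583

1.306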